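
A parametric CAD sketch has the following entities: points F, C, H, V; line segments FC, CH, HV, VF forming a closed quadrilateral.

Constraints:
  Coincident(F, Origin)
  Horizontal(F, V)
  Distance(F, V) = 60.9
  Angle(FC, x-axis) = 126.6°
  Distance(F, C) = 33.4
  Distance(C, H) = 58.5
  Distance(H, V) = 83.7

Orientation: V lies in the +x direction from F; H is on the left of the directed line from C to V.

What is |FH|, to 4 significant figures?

73.80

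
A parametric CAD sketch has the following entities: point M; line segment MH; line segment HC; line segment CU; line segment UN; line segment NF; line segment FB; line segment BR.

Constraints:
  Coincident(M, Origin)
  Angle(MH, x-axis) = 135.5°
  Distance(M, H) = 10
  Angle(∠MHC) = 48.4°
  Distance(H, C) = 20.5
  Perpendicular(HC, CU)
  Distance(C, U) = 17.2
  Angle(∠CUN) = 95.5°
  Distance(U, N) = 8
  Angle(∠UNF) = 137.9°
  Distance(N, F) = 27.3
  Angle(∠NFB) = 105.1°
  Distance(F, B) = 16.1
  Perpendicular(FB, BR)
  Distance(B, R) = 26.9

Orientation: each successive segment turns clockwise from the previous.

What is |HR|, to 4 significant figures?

21.82

M is at the origin; MH runs at 135.5° with length 10.0, so H = (-7.133, 7.009). ∠MHC = 48.4° gives HC at 3.900° from the x-axis; with |HC| = 20.5, C = (13.32, 8.403). HC is perpendicular to CU, so CU runs at -86.10°; with |CU| = 17.2, U = (14.49, -8.757). ∠CUN = 95.5° gives UN at -170.6° from the x-axis; with |UN| = 8.0, N = (6.597, -10.06). ∠UNF = 137.9° gives NF at 147.3° from the x-axis; with |NF| = 27.3, F = (-16.38, 4.685). ∠NFB = 105.1° gives FB at 72.40° from the x-axis; with |FB| = 16.1, B = (-11.51, 20.03). FB is perpendicular to BR, so BR runs at -17.60°; with |BR| = 26.9, R = (14.13, 11.90). Then |HR| = |R − H| = 21.82.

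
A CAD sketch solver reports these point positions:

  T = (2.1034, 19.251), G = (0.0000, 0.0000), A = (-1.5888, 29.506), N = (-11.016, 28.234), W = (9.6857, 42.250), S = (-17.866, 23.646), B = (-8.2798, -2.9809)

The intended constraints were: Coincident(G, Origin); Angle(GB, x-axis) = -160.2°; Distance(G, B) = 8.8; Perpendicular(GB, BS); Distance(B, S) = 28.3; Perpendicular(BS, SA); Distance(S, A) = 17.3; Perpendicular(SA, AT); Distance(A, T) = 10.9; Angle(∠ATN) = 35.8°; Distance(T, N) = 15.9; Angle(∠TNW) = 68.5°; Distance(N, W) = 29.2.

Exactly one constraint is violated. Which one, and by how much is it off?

Distance(N, W) = 29.2 — off by 4.20.

G = (0.00, 0.00) ✓; GB at -160.2° ✓; |GB| = 8.800 ✓; ∠(GB, BS) = 90.00° ✓; |BS| = 28.30 ✓; ∠(BS, SA) = 90.00° ✓; |SA| = 17.30 ✓; ∠(SA, AT) = 90.00° ✓; |AT| = 10.90 ✓; ∠ATN = 35.80° ✓; |TN| = 15.90 ✓; ∠TNW = 68.50° ✓; |NW| = 25.00 ✗.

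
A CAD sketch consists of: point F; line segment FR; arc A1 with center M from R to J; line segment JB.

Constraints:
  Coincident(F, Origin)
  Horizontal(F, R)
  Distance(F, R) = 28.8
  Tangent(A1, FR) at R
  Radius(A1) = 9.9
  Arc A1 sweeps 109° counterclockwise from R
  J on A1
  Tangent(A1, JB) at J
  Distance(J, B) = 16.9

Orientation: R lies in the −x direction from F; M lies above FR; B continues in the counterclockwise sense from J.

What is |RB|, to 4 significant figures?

29.36

F is at the origin; FR is horizontal with |FR| = 28.8 and R on the −x side, so R = (-28.80, 0.000). Since A1 is tangent to FR there, MR ⟂ FR, so M = R + (0, 9.9) = (-28.80, 9.900). On A1, R sits at bearing -90° from M; a 109° counterclockwise sweep puts J at bearing 19°, so J = M + 9.9·(cos 19°, sin 19°) = (-19.44, 13.12). The tangent condition forces MJ to be normal to JB, so JB runs along (−sin 19°, cos 19°); with |JB| = 16.9, B = (-24.94, 29.10). Then |RB| = |B − R| = 29.36.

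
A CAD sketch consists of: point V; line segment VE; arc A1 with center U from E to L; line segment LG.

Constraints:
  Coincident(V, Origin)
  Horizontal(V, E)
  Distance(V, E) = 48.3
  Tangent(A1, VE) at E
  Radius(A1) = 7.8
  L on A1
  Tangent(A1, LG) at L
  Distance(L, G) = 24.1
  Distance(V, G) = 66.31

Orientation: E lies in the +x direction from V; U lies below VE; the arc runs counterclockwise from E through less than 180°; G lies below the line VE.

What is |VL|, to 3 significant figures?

44.5

Checks: |UL| = 7.800 ✓; ∠(UL, LG) = 90.00° ✓; |LG| = 24.10 ✓; |VG| = 66.31 ✓.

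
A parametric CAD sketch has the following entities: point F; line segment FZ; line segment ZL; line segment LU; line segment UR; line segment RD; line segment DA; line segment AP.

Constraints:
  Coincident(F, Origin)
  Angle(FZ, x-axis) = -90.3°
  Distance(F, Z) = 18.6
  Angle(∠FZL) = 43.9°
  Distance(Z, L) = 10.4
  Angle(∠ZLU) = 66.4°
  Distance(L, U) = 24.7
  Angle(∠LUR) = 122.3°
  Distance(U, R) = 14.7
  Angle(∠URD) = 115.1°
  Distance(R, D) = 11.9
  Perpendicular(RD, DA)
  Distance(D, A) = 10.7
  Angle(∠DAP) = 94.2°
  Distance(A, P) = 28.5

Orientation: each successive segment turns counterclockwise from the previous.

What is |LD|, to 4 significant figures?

34.46

∠LUR = 122.3° gives UR at -142.9° from the x-axis; with |UR| = 14.7, R = (-27.69, -11.32). ∠URD = 115.1° gives RD at -78.00° from the x-axis; with |RD| = 11.9, D = (-25.22, -22.96). Then |LD| = |D − L| = 34.46.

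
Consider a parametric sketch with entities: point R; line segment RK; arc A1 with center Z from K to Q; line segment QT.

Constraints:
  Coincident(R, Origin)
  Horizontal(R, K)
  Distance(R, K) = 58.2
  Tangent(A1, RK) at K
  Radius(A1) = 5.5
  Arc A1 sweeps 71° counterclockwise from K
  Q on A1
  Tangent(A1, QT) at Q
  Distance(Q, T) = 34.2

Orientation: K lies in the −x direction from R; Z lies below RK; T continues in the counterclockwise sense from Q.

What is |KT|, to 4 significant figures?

39.57

R is at the origin; RK is horizontal with |RK| = 58.2 and K on the −x side, so K = (-58.20, 0.000). Since A1 is tangent to RK there, ZK ⟂ RK, so Z = K + (0, -5.5) = (-58.20, -5.500). On A1, K sits at bearing 90° from Z; a 71° counterclockwise sweep puts Q at bearing 161°, so Q = Z + 5.5·(cos 161°, sin 161°) = (-63.40, -3.709). The tangent condition forces ZQ to be normal to QT, so QT runs along (−sin 161°, cos 161°); with |QT| = 34.2, T = (-74.53, -36.05). Then |KT| = |T − K| = 39.57.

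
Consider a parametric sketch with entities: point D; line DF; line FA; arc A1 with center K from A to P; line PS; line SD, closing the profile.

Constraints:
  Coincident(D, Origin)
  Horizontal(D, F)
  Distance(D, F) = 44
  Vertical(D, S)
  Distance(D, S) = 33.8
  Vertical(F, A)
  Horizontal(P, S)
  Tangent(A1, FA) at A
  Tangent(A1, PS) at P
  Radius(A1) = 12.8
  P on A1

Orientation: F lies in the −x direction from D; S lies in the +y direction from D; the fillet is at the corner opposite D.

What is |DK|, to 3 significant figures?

37.6

D is at the origin; DF is horizontal with |DF| = 44.0 and F on the −x side, so F = (-44.0, 0.00). DS is vertical with |DS| = 33.8 and S on the +y side, so S = (0.00, 33.8). The virtual corner opposite D is at (-44.0, 33.8). The tangent condition forces KA to be normal to FA and since A1 is tangent to PS there, KP ⟂ PS, with radius 12.8, so the center K sits 12.8 in from both sides at K = (-31.2, 21.0). Then |DK| = |K − D| = 37.6.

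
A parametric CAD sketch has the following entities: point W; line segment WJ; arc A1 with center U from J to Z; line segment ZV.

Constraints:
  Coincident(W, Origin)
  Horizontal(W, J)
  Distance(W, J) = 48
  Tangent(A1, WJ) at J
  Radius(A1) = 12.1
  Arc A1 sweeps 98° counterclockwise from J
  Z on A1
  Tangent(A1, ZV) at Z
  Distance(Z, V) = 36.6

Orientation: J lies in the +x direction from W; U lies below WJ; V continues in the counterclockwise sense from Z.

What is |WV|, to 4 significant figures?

64.75

W is at the origin; WJ is horizontal with |WJ| = 48.0 and J on the +x side, so J = (48.00, 0.000). Since A1 is tangent to WJ there, UJ ⟂ WJ, so U = J + (0, -12.1) = (48.00, -12.10). On A1, J sits at bearing 90° from U; a 98° counterclockwise sweep puts Z at bearing 188°, so Z = U + 12.1·(cos 188°, sin 188°) = (36.02, -13.78). A1 meets ZV tangentially, so UZ is at right angles to ZV, so ZV runs along (−sin 188°, cos 188°); with |ZV| = 36.6, V = (41.11, -50.03). Then |WV| = |V − W| = 64.75.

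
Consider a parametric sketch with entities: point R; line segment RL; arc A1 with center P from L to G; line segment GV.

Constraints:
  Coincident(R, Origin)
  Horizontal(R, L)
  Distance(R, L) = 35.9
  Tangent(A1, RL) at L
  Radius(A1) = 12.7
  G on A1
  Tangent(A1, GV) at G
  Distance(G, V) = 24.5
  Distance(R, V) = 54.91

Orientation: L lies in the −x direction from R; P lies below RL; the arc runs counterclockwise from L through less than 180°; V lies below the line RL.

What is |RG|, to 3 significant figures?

50.7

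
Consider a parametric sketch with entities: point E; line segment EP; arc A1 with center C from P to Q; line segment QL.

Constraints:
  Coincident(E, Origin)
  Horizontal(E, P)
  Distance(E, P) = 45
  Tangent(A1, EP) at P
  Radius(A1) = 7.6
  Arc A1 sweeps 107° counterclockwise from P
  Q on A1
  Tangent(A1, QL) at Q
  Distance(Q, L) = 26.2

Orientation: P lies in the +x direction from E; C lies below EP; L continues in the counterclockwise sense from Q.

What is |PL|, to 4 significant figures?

34.88

E is at the origin; E and P share the same y with |EP| = 45.0 and P on the +x side, so P = (45.00, 0.000). The tangent condition forces CP to be normal to EP, so C = P + (0, -7.6) = (45.00, -7.600). On A1, P sits at bearing 90° from C; a 107° counterclockwise sweep puts Q at bearing 197°, so Q = C + 7.6·(cos 197°, sin 197°) = (37.73, -9.822). A1 meets QL tangentially, so CQ is at right angles to QL, so QL runs along (−sin 197°, cos 197°); with |QL| = 26.2, L = (45.39, -34.88). Then |PL| = |L − P| = 34.88.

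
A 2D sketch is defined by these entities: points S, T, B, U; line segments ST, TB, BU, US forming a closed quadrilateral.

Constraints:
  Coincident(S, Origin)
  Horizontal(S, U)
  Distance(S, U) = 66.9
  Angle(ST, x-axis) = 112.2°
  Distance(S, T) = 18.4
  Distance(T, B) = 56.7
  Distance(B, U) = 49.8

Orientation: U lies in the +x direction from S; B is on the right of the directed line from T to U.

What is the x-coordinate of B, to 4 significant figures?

26.32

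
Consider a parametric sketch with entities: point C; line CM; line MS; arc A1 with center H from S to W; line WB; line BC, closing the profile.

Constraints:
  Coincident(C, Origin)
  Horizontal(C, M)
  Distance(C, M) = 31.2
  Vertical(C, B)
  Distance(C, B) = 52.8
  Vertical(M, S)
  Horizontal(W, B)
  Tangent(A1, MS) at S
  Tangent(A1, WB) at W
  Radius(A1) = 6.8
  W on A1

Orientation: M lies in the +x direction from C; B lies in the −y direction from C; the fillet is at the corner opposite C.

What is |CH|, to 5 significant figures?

52.071

C is at the origin; CM is horizontal with |CM| = 31.2 and M on the +x side, so M = (31.200, 0.0000). C and B share the same x with |CB| = 52.8 and B on the −y side, so B = (0.0000, -52.800). The virtual corner opposite C is at (31.200, -52.800). Tangency of A1 to MS means the radius HS is perpendicular to MS and tangency of A1 to WB means the radius HW is perpendicular to WB, with radius 6.8, so the center H sits 6.8 in from both sides at H = (24.400, -46.000). Then |CH| = |H − C| = 52.071.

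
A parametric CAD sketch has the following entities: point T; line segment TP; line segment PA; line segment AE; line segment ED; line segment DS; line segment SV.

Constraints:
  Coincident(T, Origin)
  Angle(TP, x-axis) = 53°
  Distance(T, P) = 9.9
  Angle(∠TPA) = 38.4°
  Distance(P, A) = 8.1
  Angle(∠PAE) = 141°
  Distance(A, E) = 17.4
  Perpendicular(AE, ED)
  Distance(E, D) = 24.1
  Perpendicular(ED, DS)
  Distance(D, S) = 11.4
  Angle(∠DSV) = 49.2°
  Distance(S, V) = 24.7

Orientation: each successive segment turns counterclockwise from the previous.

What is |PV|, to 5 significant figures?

28.436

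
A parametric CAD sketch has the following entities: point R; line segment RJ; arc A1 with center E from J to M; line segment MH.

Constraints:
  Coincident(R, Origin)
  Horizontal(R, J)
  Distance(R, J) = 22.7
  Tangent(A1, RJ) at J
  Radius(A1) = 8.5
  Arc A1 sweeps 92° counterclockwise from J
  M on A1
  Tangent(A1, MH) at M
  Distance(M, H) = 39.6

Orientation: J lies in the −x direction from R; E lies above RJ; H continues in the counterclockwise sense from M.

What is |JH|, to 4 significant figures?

48.89

On A1, J sits at bearing -90° from E; a 92° counterclockwise sweep puts M at bearing 2°, so M = E + 8.5·(cos 2°, sin 2°) = (-14.21, 8.797). The tangent condition forces EM to be normal to MH, so MH runs along (−sin 2°, cos 2°); with |MH| = 39.6, H = (-15.59, 48.37). Then |JH| = |H − J| = 48.89.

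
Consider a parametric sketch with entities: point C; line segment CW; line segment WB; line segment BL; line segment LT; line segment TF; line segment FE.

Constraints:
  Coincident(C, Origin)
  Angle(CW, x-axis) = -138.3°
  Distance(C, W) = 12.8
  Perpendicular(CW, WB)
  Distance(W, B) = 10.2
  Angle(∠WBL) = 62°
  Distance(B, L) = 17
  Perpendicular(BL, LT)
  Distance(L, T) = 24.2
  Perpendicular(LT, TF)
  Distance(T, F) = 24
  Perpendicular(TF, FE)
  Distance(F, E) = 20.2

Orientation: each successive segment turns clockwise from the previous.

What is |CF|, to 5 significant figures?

31.349

C is at the origin; CW runs at -138.3° with length 12.8, so W = (-9.5570, -8.5149). The perpendicularity gives WB at right angles to CW, so WB runs at 131.70°; with |WB| = 10.2, B = (-16.342, -0.89924). ∠WBL = 62.0° gives BL at 13.700° from the x-axis; with |BL| = 17.0, L = (0.17402, 3.1270). BL ⟂ LT, so LT runs at -76.300°; with |LT| = 24.2, T = (5.9055, -20.384). LT ⟂ TF, so TF runs at -166.30°; with |TF| = 24.0, F = (-17.412, -26.069). Then |CF| = |F − C| = 31.349.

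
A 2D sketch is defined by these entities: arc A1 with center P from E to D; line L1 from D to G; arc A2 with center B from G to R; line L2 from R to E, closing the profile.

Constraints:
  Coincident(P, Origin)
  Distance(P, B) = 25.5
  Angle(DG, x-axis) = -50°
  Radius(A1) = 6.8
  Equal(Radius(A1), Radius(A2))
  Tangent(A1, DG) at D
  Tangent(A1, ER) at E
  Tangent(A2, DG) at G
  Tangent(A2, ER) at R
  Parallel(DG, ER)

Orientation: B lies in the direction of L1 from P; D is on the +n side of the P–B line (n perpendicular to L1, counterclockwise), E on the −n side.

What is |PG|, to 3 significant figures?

26.4

Tangency of A1 to both parallel lines with radius 6.8 puts D and E at P ± 6.8·n: D = (5.21, 4.37), E = (-5.21, -4.37). Equal radii place G and R the same way about B: G = B + 6.8·n = (21.6, -15.2), R = B − 6.8·n = (11.2, -23.9). Then |PG| = |G − P| = 26.4.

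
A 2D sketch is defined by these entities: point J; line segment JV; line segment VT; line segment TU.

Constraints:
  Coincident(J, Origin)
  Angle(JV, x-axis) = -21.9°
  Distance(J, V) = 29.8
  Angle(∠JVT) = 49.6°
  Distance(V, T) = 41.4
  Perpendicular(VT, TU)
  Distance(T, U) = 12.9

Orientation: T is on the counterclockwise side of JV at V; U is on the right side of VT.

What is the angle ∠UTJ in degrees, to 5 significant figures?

135.78°

∠JVT = 49.6°, so VT runs at -21.9° + (180° − 49.6°) = 108.50° from the x-axis; with |VT| = 41.4, T = V + 41.4·(cos 108.50°, sin 108.50°) = (14.513, 28.146). VT ⟂ TU; with |TU| = 12.9 on the right of VT, U = T + 12.9·(0.94832, 0.31730) = (26.746, 32.239). Then cos ∠UTJ = TU·TJ / (|TU||TJ|), giving 135.78°.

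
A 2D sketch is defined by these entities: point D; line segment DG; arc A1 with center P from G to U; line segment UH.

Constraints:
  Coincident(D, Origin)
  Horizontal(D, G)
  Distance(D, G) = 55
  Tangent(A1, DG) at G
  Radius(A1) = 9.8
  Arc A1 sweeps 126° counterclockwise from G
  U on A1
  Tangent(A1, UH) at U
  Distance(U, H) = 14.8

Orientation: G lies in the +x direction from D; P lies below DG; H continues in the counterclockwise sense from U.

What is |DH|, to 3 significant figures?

62.2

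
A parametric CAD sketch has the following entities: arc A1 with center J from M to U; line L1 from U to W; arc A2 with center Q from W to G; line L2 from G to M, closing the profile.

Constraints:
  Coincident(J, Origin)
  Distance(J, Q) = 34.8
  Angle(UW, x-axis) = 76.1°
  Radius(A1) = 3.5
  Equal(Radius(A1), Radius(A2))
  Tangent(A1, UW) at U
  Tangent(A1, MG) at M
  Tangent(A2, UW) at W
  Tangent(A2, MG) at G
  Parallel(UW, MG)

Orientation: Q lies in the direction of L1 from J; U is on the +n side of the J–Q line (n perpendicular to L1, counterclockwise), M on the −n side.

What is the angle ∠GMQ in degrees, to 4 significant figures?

5.743°

The slot axis is L1's direction at 76.1°, so u = (cos 76.1°, sin 76.1°) = (0.2402, 0.9707) and n = (−sin 76.1°, cos 76.1°) = (-0.9707, 0.2402). J is at the origin and Q lies 34.8 along u from J, so Q = 34.8·u = (8.360, 33.78). Tangency of A1 to both parallel lines with radius 3.5 puts U and M at J ± 3.5·n: U = (-3.398, 0.8408), M = (3.398, -0.8408). Equal radii place W and G the same way about Q: W = Q + 3.5·n = (4.962, 34.62), G = Q − 3.5·n = (11.76, 32.94). Then cos ∠GMQ = MG·MQ / (|MG||MQ|), giving 5.743°.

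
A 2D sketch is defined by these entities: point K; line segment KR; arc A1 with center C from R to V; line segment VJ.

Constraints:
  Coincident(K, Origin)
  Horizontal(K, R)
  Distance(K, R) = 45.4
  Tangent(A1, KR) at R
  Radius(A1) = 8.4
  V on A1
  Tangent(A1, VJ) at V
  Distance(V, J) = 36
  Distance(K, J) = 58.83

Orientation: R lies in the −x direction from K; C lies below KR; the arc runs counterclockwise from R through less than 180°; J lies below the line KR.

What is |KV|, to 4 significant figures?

54.37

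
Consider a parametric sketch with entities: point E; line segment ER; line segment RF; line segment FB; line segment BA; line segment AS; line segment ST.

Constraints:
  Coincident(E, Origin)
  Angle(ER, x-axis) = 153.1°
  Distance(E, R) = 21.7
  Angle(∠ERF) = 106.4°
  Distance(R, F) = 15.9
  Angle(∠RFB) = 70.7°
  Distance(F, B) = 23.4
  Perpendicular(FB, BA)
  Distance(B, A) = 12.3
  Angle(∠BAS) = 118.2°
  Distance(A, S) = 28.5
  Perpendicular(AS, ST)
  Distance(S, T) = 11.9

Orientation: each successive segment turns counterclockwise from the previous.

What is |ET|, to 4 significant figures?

34.30

E is at the origin; ER runs at 153.1° with length 21.7, so R = (-19.35, 9.818). ∠ERF = 106.4° gives RF at -133.3° from the x-axis; with |RF| = 15.9, F = (-30.26, -1.754). ∠RFB = 70.7° gives FB at -24.00° from the x-axis; with |FB| = 23.4, B = (-8.880, -11.27). FB is perpendicular to BA, so BA runs at 66.00°; with |BA| = 12.3, A = (-3.877, -0.03478). ∠BAS = 118.2° gives AS at 127.8° from the x-axis; with |AS| = 28.5, S = (-21.34, 22.48). AS ⟂ ST, so ST runs at -142.2°; with |ST| = 11.9, T = (-30.75, 15.19). Then |ET| = |T − E| = 34.30.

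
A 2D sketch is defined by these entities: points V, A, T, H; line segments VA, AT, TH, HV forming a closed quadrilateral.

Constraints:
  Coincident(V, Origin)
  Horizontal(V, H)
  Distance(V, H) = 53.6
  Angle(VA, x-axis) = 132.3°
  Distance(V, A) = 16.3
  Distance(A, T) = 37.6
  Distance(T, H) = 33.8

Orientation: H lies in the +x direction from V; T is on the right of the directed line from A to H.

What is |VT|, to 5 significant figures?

22.298

V is at the origin; V and H share the same y with |VH| = 53.6 and H in +x, so H = (53.6, 0). VA runs at 132.3° with |VA| = 16.3, so A = (-10.970, 12.056). T is determined by |AT| = 37.6 and |TH| = 33.8 together: it lies at the intersection of circle(A, 37.6) and circle(H, 33.8). With |AH| = 65.686, the foot of the radical line on AH is 34.908 from A and the perpendicular offset is √(37.6² − 34.908²) = 13.970. Taking the right-of-AH solution: T = (20.781, -8.0842).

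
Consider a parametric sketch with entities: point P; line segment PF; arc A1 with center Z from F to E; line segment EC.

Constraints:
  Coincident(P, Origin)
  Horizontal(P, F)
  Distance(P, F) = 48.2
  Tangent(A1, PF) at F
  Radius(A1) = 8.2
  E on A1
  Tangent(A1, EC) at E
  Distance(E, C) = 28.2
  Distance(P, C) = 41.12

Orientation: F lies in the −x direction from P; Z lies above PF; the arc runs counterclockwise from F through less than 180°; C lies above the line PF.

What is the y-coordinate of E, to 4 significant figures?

4.555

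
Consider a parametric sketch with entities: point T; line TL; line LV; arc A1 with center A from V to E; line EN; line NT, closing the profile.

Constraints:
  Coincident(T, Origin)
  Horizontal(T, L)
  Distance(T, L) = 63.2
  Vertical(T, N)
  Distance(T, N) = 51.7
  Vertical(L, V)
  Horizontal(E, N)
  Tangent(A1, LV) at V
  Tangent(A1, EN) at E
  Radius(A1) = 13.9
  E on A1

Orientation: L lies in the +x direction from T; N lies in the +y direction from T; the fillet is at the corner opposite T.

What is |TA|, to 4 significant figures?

62.12

T and N share the same x with |TN| = 51.7 and N on the +y side, so N = (0.000, 51.70). The virtual corner opposite T is at (63.20, 51.70). Tangency of A1 to LV means the radius AV is perpendicular to LV and since A1 is tangent to EN there, AE ⟂ EN, with radius 13.9, so the center A sits 13.9 in from both sides at A = (49.30, 37.80). Then |TA| = |A − T| = 62.12.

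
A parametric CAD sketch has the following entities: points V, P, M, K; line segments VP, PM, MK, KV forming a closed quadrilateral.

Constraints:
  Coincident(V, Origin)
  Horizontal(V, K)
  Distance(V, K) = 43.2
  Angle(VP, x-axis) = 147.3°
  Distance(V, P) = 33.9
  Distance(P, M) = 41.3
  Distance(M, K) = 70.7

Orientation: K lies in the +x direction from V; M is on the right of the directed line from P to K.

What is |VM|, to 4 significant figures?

32.86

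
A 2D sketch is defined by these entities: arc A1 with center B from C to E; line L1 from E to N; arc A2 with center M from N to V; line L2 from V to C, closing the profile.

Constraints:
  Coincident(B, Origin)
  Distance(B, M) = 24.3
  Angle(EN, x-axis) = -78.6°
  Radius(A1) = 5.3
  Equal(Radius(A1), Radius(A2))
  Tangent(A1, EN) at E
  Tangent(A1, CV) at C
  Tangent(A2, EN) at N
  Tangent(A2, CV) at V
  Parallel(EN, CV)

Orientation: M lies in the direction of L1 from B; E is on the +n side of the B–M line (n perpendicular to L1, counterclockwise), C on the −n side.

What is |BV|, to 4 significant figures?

24.87

The slot axis is L1's direction at -78.6°, so u = (cos -78.6°, sin -78.6°) = (0.1977, -0.9803) and n = (−sin -78.6°, cos -78.6°) = (0.9803, 0.1977). B is at the origin and M lies 24.3 along u from B, so M = 24.3·u = (4.803, -23.82). Tangency of A1 to both parallel lines with radius 5.3 puts E and C at B ± 5.3·n: E = (5.195, 1.048), C = (-5.195, -1.048). Equal radii place N and V the same way about M: N = M + 5.3·n = (9.999, -22.77), V = M − 5.3·n = (-0.3924, -24.87). Then |BV| = |V − B| = 24.87.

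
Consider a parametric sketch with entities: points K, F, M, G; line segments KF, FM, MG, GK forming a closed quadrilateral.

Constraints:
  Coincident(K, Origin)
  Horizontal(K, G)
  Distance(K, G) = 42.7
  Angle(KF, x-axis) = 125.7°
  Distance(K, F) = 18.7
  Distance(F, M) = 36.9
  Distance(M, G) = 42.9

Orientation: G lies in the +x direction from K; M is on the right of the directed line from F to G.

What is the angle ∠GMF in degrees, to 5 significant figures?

88.242°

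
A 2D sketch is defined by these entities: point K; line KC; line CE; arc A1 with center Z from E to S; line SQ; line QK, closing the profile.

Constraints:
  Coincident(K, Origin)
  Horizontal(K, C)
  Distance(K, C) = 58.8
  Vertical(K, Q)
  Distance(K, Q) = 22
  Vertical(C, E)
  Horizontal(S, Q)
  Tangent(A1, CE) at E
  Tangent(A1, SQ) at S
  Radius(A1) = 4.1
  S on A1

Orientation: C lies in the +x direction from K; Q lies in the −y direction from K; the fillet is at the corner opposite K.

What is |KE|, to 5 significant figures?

61.464

K is at the origin; K and C share the same y with |KC| = 58.8 and C on the +x side, so C = (58.800, 0.0000). KQ is vertical with |KQ| = 22.0 and Q on the −y side, so Q = (0.0000, -22.000). The virtual corner opposite K is at (58.800, -22.000). Tangency of A1 to CE means the radius ZE is perpendicular to CE and the tangent condition forces ZS to be normal to SQ, with radius 4.1, so the center Z sits 4.1 in from both sides at Z = (54.700, -17.900). That places the tangent points at E = (58.800, -17.900) on CE and S = (54.700, -22.000) on SQ. Then |KE| = |E − K| = 61.464.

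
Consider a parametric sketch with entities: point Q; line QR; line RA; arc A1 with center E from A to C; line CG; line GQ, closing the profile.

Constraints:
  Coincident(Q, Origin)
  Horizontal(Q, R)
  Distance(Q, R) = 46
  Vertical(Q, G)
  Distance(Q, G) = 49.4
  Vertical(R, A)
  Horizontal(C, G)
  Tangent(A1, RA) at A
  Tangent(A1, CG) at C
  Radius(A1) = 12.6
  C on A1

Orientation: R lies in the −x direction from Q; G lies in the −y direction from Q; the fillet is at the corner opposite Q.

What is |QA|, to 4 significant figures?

58.91

Q is at the origin; Q and R share the same y with |QR| = 46.0 and R on the −x side, so R = (-46.00, 0.000). QG is vertical with |QG| = 49.4 and G on the −y side, so G = (0.000, -49.40). The virtual corner opposite Q is at (-46.00, -49.40). Since A1 is tangent to RA there, EA ⟂ RA and tangency of A1 to CG means the radius EC is perpendicular to CG, with radius 12.6, so the center E sits 12.6 in from both sides at E = (-33.40, -36.80). That places the tangent points at A = (-46.00, -36.80) on RA and C = (-33.40, -49.40) on CG. Then |QA| = |A − Q| = 58.91.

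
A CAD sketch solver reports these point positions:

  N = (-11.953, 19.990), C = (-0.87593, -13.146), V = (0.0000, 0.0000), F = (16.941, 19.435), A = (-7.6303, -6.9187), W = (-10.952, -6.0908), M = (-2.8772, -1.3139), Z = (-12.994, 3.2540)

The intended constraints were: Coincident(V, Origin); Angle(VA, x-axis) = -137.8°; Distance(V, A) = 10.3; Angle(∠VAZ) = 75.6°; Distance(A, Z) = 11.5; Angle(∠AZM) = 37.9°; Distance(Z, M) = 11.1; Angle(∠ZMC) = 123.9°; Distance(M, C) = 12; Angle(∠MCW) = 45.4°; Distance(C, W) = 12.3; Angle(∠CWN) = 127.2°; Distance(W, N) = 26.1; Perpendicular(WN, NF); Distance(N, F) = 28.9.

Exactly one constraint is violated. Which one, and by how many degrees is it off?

Perpendicular(WN, NF) — off by 3.30°.

V = (0.00, 0.00) ✓; VA at -137.8° ✓; |VA| = 10.30 ✓; ∠VAZ = 75.60° ✓; |AZ| = 11.50 ✓; ∠AZM = 37.90° ✓; |ZM| = 11.10 ✓; ∠ZMC = 123.9° ✓; |MC| = 12.00 ✓; ∠MCW = 45.40° ✓; |CW| = 12.30 ✓; ∠CWN = 127.2° ✓; |WN| = 26.10 ✓; ∠(WN, NF) = 93.30° ✗; |NF| = 28.90 ✓.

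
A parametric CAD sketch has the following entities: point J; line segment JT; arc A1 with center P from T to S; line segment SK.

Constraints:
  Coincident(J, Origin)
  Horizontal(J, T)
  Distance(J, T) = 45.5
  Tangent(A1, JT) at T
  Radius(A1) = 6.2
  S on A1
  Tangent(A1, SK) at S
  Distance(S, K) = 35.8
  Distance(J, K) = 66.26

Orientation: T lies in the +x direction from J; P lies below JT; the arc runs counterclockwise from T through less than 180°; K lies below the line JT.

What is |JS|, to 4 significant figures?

40.47

Checks: |PS| = 6.200 ✓; ∠(PS, SK) = 90.00° ✓; |SK| = 35.80 ✓; |JK| = 66.26 ✓.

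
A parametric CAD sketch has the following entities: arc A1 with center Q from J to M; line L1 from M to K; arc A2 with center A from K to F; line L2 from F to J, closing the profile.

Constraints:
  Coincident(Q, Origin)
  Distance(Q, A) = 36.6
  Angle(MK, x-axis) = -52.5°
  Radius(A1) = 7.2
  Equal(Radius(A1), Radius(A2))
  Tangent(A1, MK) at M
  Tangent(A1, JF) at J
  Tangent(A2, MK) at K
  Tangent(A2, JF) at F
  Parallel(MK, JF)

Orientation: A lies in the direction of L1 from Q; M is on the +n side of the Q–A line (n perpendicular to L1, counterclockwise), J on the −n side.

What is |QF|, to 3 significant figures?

37.3

The slot axis is L1's direction at -52.5°, so u = (cos -52.5°, sin -52.5°) = (0.609, -0.793) and n = (−sin -52.5°, cos -52.5°) = (0.793, 0.609). Q is at the origin and A lies 36.6 along u from Q, so A = 36.6·u = (22.3, -29.0). Tangency of A1 to both parallel lines with radius 7.2 puts M and J at Q ± 7.2·n: M = (5.71, 4.38), J = (-5.71, -4.38). Equal radii place K and F the same way about A: K = A + 7.2·n = (28.0, -24.7), F = A − 7.2·n = (16.6, -33.4). Then |QF| = |F − Q| = 37.3.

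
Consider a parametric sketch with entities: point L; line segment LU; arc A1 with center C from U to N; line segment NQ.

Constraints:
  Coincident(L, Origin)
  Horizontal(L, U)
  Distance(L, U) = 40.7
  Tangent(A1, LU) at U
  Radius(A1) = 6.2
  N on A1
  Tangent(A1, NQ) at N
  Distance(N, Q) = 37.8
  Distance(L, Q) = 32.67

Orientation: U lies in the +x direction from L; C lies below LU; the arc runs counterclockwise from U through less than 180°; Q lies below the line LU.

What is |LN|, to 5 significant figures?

36.082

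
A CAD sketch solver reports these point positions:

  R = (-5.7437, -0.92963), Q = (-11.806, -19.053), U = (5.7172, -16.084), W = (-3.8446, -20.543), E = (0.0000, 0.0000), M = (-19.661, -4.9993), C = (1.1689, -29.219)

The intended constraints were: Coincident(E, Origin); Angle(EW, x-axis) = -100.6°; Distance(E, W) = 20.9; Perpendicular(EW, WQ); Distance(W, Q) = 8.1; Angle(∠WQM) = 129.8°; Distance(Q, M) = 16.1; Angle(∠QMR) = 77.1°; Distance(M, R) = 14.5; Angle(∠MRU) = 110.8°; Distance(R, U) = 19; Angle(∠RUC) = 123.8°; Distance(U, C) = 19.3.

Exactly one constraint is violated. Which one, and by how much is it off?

Distance(U, C) = 19.3 — off by 5.40.

E = (0.00, 0.00) ✓; EW at -100.6° ✓; |EW| = 20.90 ✓; ∠(EW, WQ) = 90.00° ✓; |WQ| = 8.100 ✓; ∠WQM = 129.8° ✓; |QM| = 16.10 ✓; ∠QMR = 77.10° ✓; |MR| = 14.50 ✓; ∠MRU = 110.8° ✓; |RU| = 19.00 ✓; ∠RUC = 123.8° ✓; |UC| = 13.90 ✗.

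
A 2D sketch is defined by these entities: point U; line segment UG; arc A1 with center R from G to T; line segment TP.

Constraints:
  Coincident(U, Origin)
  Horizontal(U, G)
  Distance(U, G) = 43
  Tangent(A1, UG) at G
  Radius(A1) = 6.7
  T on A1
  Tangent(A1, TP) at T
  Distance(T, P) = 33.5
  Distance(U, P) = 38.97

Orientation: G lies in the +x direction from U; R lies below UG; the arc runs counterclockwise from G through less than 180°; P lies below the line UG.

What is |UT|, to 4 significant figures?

37.29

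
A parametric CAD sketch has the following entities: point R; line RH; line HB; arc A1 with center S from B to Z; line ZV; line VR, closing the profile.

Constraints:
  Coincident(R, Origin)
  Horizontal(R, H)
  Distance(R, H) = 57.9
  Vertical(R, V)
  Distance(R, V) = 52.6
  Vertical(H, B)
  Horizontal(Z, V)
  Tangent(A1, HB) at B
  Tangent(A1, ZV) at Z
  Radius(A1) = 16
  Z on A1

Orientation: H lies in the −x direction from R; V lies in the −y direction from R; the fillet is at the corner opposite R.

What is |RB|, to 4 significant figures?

68.50

R is at the origin; RH is horizontal with |RH| = 57.9 and H on the −x side, so H = (-57.90, 0.000). RV is vertical with |RV| = 52.6 and V on the −y side, so V = (0.000, -52.60). The virtual corner opposite R is at (-57.90, -52.60). The tangent condition forces SB to be normal to HB and since A1 is tangent to ZV there, SZ ⟂ ZV, with radius 16.0, so the center S sits 16.0 in from both sides at S = (-41.90, -36.60). That places the tangent points at B = (-57.90, -36.60) on HB and Z = (-41.90, -52.60) on ZV. Then |RB| = |B − R| = 68.50.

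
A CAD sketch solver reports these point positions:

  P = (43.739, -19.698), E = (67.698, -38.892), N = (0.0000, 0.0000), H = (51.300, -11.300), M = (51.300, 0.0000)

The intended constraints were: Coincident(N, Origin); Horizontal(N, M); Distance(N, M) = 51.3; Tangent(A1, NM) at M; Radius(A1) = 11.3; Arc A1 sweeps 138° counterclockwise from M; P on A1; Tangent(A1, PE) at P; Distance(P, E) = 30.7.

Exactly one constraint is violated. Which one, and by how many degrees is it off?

Tangent(A1, PE) at P — off by 3.30°.

N = (0.00, 0.00) ✓; N.y = 0.00, M.y = 0.00 ✓; |NM| = 51.30 ✓; ∠(HM, MN) = 90.00° ✓; |HM| = 11.30 ✓; bearing(H→P) − bearing(H→M) = 138.0° ✓; |HP| = 11.30 ✓; ∠(HP, PE) = 86.70° ✗; |PE| = 30.70 ✓.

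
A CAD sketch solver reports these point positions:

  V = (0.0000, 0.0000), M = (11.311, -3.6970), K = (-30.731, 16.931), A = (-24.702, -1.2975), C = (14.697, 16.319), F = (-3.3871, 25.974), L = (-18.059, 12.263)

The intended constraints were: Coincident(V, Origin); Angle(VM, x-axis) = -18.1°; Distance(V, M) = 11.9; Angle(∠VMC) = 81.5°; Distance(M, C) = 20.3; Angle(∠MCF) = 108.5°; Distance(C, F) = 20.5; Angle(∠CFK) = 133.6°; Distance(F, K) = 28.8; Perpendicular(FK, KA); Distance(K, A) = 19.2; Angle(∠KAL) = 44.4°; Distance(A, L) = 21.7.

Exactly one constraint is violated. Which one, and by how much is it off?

Distance(A, L) = 21.7 — off by 6.60.

V = (0.00, 0.00) ✓; VM at -18.10° ✓; |VM| = 11.90 ✓; ∠VMC = 81.50° ✓; |MC| = 20.30 ✓; ∠MCF = 108.5° ✓; |CF| = 20.50 ✓; ∠CFK = 133.6° ✓; |FK| = 28.80 ✓; ∠(FK, KA) = 90.00° ✓; |KA| = 19.20 ✓; ∠KAL = 44.40° ✓; |AL| = 15.10 ✗.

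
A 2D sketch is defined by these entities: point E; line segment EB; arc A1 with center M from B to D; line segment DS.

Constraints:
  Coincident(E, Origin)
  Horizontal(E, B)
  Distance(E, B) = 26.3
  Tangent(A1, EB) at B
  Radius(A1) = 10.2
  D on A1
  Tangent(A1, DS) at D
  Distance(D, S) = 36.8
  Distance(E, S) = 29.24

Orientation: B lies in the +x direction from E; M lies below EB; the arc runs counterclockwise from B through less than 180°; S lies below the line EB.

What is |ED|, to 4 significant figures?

19.45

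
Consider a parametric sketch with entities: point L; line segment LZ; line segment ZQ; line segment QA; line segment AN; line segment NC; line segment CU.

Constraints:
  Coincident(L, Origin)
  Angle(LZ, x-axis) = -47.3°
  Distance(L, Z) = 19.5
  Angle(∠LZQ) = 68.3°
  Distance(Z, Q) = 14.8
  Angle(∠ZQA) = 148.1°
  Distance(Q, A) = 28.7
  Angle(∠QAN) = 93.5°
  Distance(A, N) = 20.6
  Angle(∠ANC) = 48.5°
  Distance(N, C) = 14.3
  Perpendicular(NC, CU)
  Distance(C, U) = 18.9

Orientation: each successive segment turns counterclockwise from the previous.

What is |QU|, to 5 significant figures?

30.487

L is at the origin; LZ runs at -47.3° with length 19.5, so Z = (13.224, -14.331). ∠LZQ = 68.3° gives ZQ at 64.400° from the x-axis; with |ZQ| = 14.8, Q = (19.619, -0.98371). ∠ZQA = 148.1° gives QA at 96.300° from the x-axis; with |QA| = 28.7, A = (16.470, 27.543). ∠QAN = 93.5° gives AN at -177.20° from the x-axis; with |AN| = 20.6, N = (-4.1058, 26.537). ∠ANC = 48.5° gives NC at -45.700° from the x-axis; with |NC| = 14.3, C = (5.8815, 16.302). NC is perpendicular to CU, so CU runs at 44.300°; with |CU| = 18.9, U = (19.408, 29.502). Then |QU| = |U − Q| = 30.487.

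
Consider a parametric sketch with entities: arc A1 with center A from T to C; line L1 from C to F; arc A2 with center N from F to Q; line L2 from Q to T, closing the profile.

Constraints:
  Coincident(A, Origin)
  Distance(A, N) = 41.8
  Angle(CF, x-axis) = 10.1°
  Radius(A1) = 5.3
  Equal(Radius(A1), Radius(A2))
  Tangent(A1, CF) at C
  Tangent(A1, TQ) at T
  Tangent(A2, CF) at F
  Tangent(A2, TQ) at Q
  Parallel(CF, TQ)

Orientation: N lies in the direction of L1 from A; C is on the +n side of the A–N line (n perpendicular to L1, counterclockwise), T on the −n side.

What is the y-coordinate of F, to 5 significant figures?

12.548

The slot axis is L1's direction at 10.1°, so u = (cos 10.1°, sin 10.1°) = (0.98450, 0.17537) and n = (−sin 10.1°, cos 10.1°) = (-0.17537, 0.98450). A is at the origin and N lies 41.8 along u from A, so N = 41.8·u = (41.152, 7.3303). Tangency of A1 to both parallel lines with radius 5.3 puts C and T at A ± 5.3·n: C = (-0.92944, 5.2179), T = (0.92944, -5.2179). Equal radii place F and Q the same way about N: F = N + 5.3·n = (40.223, 12.548), Q = N − 5.3·n = (42.082, 2.1125). So F.y = 12.548.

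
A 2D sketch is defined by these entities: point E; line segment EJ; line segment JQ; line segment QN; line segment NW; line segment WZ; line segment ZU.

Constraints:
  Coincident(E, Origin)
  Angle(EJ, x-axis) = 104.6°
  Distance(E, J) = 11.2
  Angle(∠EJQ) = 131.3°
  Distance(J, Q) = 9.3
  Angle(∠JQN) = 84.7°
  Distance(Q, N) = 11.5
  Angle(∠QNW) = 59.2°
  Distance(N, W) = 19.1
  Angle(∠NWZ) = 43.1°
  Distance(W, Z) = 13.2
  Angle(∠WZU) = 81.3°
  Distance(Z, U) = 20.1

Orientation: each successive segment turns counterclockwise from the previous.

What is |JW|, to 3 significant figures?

7.20

E is at the origin; EJ runs at 104.6° with length 11.2, so J = (-2.82, 10.8). ∠EJQ = 131.3° gives JQ at 153° from the x-axis; with |JQ| = 9.3, Q = (-11.1, 15.0). ∠JQN = 84.7° gives QN at -111° from the x-axis; with |QN| = 11.5, N = (-15.3, 4.31). ∠QNW = 59.2° gives NW at 9.40° from the x-axis; with |NW| = 19.1, W = (3.52, 7.43). Then |JW| = |W − J| = 7.20.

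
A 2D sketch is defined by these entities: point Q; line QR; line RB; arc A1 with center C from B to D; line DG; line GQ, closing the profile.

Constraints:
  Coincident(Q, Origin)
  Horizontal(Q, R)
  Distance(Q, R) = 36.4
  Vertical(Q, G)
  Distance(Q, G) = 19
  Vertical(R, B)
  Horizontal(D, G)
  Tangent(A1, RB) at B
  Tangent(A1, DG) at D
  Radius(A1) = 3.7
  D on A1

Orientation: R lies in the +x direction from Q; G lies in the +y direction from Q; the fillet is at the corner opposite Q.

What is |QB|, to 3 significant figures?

39.5

The virtual corner opposite Q is at (36.4, 19.0). Since A1 is tangent to RB there, CB ⟂ RB and A1 meets DG tangentially, so CD is at right angles to DG, with radius 3.7, so the center C sits 3.7 in from both sides at C = (32.7, 15.3). That places the tangent points at B = (36.4, 15.3) on RB and D = (32.7, 19.0) on DG. Then |QB| = |B − Q| = 39.5.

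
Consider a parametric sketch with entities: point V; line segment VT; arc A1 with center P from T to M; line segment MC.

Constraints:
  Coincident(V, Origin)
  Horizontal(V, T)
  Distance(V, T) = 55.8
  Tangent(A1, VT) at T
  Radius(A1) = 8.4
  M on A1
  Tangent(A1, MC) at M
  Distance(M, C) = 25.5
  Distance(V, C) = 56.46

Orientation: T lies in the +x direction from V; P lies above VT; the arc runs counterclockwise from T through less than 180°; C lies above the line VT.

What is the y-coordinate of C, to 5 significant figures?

33.248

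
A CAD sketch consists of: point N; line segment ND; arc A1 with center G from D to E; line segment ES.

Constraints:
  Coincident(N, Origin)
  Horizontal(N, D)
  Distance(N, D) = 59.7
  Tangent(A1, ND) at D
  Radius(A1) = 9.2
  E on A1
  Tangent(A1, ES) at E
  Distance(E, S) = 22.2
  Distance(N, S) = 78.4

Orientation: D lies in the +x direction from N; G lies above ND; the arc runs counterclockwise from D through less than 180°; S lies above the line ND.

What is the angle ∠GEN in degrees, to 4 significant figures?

16.43°

Checks: |GE| = 9.200 ✓; ∠(GE, ES) = 90.00° ✓; |ES| = 22.20 ✓; |NS| = 78.40 ✓.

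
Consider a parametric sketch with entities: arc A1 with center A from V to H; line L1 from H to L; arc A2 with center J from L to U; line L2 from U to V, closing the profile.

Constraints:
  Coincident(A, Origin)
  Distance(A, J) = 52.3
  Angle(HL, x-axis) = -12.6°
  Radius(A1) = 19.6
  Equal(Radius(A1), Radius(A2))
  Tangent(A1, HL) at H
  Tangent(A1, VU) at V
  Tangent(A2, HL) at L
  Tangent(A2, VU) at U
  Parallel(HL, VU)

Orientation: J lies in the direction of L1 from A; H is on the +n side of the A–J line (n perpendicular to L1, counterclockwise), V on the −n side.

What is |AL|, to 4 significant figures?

55.85

The slot axis is L1's direction at -12.6°, so u = (cos -12.6°, sin -12.6°) = (0.9759, -0.2181) and n = (−sin -12.6°, cos -12.6°) = (0.2181, 0.9759). A is at the origin and J lies 52.3 along u from A, so J = 52.3·u = (51.04, -11.41). Tangency of A1 to both parallel lines with radius 19.6 puts H and V at A ± 19.6·n: H = (4.276, 19.13), V = (-4.276, -19.13). Equal radii place L and U the same way about J: L = J + 19.6·n = (55.32, 7.719), U = J − 19.6·n = (46.76, -30.54). Then |AL| = |L − A| = 55.85.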